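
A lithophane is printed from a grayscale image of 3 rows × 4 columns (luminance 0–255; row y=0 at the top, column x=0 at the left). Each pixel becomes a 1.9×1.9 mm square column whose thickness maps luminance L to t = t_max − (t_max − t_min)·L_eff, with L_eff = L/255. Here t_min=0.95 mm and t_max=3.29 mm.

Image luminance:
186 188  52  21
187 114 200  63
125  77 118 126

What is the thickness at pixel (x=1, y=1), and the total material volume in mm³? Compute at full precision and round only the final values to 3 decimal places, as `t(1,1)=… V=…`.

t(1,1)=2.244 V=94.257

span = t_max - t_min = 3.29 - 0.95 = 2.340
L(1,1) = 114, L_eff = 114/255 = 0.447059
t(1,1) = 3.29 - 2.340·0.447059 = 2.244
Σt over all 3·4 pixels = 110967/4250 ≈ 26.1098824
V = pitch²·Σt = 1.9²·110967/4250 = 94.257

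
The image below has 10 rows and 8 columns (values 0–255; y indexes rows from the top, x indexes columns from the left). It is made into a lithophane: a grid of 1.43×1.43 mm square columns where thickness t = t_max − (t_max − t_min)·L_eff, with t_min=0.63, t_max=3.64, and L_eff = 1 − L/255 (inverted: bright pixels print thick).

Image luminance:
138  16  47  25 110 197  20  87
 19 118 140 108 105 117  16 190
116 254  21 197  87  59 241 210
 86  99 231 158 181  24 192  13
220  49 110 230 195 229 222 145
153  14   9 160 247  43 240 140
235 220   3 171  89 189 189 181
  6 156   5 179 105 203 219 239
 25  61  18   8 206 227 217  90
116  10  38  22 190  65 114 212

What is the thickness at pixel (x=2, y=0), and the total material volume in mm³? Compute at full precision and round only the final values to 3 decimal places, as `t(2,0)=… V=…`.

span = t_max - t_min = 3.64 - 0.63 = 3.010
L(2,0) = 47, L_eff = 1 - 47/255 = 0.815686 (inverted)
t(2,0) = 3.64 - 3.010·0.815686 = 1.185
Σt over all 10·8 pixels = 1076509/6375 ≈ 168.8641569
V = pitch²·Σt = 1.43²·1076509/6375 = 345.310

t(2,0)=1.185 V=345.310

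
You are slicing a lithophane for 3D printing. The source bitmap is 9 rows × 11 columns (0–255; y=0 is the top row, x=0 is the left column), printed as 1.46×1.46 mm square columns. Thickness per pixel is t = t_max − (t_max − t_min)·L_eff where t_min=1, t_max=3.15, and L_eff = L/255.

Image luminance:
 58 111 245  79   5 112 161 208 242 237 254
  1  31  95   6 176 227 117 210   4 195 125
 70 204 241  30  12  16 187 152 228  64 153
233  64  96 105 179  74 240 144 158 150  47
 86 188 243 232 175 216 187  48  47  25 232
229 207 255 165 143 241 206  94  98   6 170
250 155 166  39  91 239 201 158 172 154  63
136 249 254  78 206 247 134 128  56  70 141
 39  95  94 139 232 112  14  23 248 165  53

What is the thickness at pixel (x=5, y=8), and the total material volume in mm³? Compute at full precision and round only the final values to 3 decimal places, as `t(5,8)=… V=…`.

t(5,8)=2.206 V=416.003

span = t_max - t_min = 3.15 - 1 = 2.150
L(5,8) = 112, L_eff = 112/255 = 0.439216
t(5,8) = 3.15 - 2.150·0.439216 = 2.206
Σt over all 9·11 pixels = 199063/1020 ≈ 195.1598039
V = pitch²·Σt = 1.46²·199063/1020 = 416.003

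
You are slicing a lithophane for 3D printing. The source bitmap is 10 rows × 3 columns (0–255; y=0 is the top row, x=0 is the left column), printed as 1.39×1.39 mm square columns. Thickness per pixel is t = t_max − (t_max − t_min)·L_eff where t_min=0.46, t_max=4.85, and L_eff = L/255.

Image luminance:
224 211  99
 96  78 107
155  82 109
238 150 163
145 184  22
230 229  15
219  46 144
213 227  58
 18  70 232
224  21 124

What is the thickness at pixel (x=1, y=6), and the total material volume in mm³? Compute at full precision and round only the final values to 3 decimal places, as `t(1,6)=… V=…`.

span = t_max - t_min = 4.85 - 0.46 = 4.390
L(1,6) = 46, L_eff = 46/255 = 0.180392
t(1,6) = 4.85 - 4.390·0.180392 = 4.058
Σt over all 10·3 pixels = 1895863/25500 ≈ 74.3475686
V = pitch²·Σt = 1.39²·1895863/25500 = 143.647

t(1,6)=4.058 V=143.647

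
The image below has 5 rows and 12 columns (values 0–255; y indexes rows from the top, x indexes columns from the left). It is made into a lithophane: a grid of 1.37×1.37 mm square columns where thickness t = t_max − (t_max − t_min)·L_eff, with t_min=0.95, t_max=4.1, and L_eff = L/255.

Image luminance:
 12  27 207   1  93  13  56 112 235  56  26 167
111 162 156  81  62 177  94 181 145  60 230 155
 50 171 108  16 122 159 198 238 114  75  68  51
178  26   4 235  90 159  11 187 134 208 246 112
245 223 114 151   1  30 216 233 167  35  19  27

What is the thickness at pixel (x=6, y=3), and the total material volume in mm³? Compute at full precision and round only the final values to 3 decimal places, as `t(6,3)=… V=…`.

t(6,3)=3.964 V=298.493

span = t_max - t_min = 4.1 - 0.95 = 3.150
L(6,3) = 11, L_eff = 11/255 = 0.043137
t(6,3) = 4.1 - 3.150·0.043137 = 3.964
Σt over all 5·12 pixels = 13518/85 ≈ 159.0352941
V = pitch²·Σt = 1.37²·13518/85 = 298.493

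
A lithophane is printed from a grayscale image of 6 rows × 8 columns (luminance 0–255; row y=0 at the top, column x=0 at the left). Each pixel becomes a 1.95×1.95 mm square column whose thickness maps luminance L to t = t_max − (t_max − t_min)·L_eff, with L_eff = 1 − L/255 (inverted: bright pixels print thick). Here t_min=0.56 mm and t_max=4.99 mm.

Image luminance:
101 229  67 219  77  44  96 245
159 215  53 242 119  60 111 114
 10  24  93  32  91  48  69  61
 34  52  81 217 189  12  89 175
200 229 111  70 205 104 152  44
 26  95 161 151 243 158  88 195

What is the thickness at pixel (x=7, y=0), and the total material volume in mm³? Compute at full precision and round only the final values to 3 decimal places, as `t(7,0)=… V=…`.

t(7,0)=4.816 V=476.106

span = t_max - t_min = 4.99 - 0.56 = 4.430
L(7,0) = 245, L_eff = 1 - 245/255 = 0.039216 (inverted)
t(7,0) = 4.99 - 4.430·0.039216 = 4.816
Σt over all 6·8 pixels = 159641/1275 ≈ 125.2086275
V = pitch²·Σt = 1.95²·159641/1275 = 476.106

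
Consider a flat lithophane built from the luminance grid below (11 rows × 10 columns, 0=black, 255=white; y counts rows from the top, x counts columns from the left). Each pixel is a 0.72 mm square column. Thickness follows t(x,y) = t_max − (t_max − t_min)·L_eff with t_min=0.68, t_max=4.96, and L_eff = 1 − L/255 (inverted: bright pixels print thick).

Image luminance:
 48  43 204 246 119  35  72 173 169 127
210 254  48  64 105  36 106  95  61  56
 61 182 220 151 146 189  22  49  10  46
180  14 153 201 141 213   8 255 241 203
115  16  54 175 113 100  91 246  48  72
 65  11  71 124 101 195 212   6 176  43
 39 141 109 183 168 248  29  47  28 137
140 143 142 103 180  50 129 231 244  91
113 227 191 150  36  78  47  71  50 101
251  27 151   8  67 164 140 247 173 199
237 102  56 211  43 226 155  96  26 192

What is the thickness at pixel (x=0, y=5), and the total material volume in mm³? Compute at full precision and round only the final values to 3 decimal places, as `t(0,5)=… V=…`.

span = t_max - t_min = 4.96 - 0.68 = 4.280
L(0,5) = 65, L_eff = 1 - 65/255 = 0.745098 (inverted)
t(0,5) = 4.96 - 4.280·0.745098 = 1.771
Σt over all 11·10 pixels = 637133/2125 ≈ 299.8272941
V = pitch²·Σt = 0.72²·637133/2125 = 155.430

t(0,5)=1.771 V=155.430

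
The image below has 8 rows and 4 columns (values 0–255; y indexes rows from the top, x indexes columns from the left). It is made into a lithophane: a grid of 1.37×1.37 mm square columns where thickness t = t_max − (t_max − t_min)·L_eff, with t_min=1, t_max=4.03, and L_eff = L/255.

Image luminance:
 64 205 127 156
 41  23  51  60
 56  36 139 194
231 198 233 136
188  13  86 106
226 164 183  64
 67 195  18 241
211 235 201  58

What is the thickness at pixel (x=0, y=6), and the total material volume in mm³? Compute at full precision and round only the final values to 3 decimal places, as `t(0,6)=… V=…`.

span = t_max - t_min = 4.03 - 1 = 3.030
L(0,6) = 67, L_eff = 67/255 = 0.262745
t(0,6) = 4.03 - 3.030·0.262745 = 3.234
Σt over all 8·4 pixels = 335677/4250 ≈ 78.9828235
V = pitch²·Σt = 1.37²·335677/4250 = 148.243

t(0,6)=3.234 V=148.243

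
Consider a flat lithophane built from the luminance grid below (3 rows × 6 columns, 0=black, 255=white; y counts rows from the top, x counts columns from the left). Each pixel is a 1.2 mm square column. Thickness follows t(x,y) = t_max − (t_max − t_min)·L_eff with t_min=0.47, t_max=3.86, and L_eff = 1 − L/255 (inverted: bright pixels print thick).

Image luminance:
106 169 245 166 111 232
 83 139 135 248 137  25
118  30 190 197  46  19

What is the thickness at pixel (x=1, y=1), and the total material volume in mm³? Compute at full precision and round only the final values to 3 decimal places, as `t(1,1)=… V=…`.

span = t_max - t_min = 3.86 - 0.47 = 3.390
L(1,1) = 139, L_eff = 1 - 139/255 = 0.454902 (inverted)
t(1,1) = 3.86 - 3.390·0.454902 = 2.318
Σt over all 3·6 pixels = 171329/4250 ≈ 40.3127059
V = pitch²·Σt = 1.2²·171329/4250 = 58.050

t(1,1)=2.318 V=58.050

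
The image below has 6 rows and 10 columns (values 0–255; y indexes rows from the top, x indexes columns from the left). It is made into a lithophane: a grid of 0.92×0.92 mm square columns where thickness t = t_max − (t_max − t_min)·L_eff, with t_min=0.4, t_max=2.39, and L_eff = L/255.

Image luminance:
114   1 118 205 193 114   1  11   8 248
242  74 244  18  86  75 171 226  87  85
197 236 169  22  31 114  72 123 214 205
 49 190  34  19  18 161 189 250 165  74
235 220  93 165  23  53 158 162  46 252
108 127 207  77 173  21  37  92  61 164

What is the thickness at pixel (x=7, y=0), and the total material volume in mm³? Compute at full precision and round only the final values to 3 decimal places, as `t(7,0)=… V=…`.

span = t_max - t_min = 2.39 - 0.4 = 1.990
L(7,0) = 11, L_eff = 11/255 = 0.043137
t(7,0) = 2.39 - 1.990·0.043137 = 2.304
Σt over all 6·10 pixels = 129331/1500 ≈ 86.2206667
V = pitch²·Σt = 0.92²·129331/1500 = 72.977

t(7,0)=2.304 V=72.977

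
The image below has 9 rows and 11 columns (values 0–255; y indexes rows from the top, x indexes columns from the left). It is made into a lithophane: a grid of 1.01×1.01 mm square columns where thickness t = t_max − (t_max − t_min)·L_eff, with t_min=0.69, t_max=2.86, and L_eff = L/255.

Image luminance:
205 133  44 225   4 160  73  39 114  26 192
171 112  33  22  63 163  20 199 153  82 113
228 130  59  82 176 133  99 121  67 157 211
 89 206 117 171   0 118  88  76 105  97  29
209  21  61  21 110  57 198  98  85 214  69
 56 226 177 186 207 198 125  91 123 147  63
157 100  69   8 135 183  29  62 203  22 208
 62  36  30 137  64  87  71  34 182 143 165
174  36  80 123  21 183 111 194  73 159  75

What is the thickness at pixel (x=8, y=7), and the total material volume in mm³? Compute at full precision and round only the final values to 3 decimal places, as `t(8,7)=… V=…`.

t(8,7)=1.311 V=192.795

span = t_max - t_min = 2.86 - 0.69 = 2.170
L(8,7) = 182, L_eff = 182/255 = 0.713725
t(8,7) = 2.86 - 2.170·0.713725 = 1.311
Σt over all 9·11 pixels = 4819399/25500 ≈ 188.9960392
V = pitch²·Σt = 1.01²·4819399/25500 = 192.795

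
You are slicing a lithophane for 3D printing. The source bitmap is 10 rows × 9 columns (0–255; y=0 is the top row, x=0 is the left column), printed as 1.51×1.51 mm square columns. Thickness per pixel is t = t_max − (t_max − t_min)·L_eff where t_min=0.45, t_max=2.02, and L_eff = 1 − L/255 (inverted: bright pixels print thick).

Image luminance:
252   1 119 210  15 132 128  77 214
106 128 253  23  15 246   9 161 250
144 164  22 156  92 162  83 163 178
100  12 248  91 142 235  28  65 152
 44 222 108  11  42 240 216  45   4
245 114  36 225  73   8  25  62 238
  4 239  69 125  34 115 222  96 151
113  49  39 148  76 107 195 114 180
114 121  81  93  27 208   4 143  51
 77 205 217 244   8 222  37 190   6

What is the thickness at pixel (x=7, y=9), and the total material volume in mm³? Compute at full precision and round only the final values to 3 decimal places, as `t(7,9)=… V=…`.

span = t_max - t_min = 2.02 - 0.45 = 1.570
L(7,9) = 190, L_eff = 1 - 190/255 = 0.254902 (inverted)
t(7,9) = 2.02 - 1.570·0.254902 = 1.620
Σt over all 10·9 pixels = 676514/6375 ≈ 106.1198431
V = pitch²·Σt = 1.51²·676514/6375 = 241.964

t(7,9)=1.620 V=241.964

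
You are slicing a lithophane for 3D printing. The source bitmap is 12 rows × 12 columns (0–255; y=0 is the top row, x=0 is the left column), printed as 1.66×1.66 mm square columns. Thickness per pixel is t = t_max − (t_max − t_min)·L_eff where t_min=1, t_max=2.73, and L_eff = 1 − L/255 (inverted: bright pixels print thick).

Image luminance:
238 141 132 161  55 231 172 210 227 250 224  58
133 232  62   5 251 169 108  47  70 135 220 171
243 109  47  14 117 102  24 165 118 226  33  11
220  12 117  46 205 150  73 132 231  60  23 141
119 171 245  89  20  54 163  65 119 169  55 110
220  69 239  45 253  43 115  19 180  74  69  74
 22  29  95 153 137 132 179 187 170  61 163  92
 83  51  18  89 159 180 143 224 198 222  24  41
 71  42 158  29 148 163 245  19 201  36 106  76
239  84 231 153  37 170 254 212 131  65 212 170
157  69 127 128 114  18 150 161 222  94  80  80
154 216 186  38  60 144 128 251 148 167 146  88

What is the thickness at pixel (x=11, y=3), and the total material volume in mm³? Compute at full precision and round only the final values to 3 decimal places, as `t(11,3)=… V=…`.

span = t_max - t_min = 2.73 - 1 = 1.730
L(11,3) = 141, L_eff = 1 - 141/255 = 0.447059 (inverted)
t(11,3) = 2.73 - 1.730·0.447059 = 1.957
Σt over all 12·12 pixels = 228103/850 ≈ 268.3564706
V = pitch²·Σt = 1.66²·228103/850 = 739.483

t(11,3)=1.957 V=739.483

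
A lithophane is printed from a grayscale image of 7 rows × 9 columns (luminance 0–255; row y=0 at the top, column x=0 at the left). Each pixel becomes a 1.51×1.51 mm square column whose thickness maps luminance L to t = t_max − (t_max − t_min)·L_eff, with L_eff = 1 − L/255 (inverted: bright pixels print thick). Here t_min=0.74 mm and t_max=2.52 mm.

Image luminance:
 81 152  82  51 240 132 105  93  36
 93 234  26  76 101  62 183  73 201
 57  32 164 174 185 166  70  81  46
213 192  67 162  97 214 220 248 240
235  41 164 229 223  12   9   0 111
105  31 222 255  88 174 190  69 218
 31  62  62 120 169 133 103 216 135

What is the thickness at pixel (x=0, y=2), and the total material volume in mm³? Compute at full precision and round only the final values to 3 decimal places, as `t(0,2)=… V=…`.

t(0,2)=1.138 V=234.517

span = t_max - t_min = 2.52 - 0.74 = 1.780
L(0,2) = 57, L_eff = 1 - 57/255 = 0.776471 (inverted)
t(0,2) = 2.52 - 1.780·0.776471 = 1.138
Σt over all 7·9 pixels = 1311389/12750 ≈ 102.8540392
V = pitch²·Σt = 1.51²·1311389/12750 = 234.517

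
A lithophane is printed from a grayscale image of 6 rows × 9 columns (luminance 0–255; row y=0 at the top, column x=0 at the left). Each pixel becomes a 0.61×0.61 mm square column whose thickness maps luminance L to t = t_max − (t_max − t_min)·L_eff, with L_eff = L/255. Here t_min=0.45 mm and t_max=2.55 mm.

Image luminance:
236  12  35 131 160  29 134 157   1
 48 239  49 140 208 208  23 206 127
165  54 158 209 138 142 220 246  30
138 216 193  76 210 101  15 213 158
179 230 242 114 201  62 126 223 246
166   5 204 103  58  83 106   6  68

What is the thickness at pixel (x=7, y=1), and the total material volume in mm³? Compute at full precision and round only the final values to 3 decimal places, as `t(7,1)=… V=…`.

t(7,1)=0.854 V=29.031

span = t_max - t_min = 2.55 - 0.45 = 2.100
L(7,1) = 206, L_eff = 206/255 = 0.807843
t(7,1) = 2.55 - 2.100·0.807843 = 0.854
Σt over all 6·9 pixels = 33158/425 ≈ 78.0188235
V = pitch²·Σt = 0.61²·33158/425 = 29.031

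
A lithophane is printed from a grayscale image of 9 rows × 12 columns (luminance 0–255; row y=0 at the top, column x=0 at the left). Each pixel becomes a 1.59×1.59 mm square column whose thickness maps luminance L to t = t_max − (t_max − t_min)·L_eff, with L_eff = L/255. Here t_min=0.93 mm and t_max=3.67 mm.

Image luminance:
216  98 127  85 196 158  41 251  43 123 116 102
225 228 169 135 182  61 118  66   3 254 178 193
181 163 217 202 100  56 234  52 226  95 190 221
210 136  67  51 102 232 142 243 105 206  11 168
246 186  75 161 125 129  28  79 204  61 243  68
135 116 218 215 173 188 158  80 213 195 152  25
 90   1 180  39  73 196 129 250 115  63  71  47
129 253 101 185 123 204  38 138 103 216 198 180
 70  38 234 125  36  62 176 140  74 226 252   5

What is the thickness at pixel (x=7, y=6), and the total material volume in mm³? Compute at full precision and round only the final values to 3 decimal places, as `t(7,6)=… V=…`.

t(7,6)=0.984 V=594.269

span = t_max - t_min = 3.67 - 0.93 = 2.740
L(7,6) = 250, L_eff = 250/255 = 0.980392
t(7,6) = 3.67 - 2.740·0.980392 = 0.984
Σt over all 9·12 pixels = 176299/750 ≈ 235.0653333
V = pitch²·Σt = 1.59²·176299/750 = 594.269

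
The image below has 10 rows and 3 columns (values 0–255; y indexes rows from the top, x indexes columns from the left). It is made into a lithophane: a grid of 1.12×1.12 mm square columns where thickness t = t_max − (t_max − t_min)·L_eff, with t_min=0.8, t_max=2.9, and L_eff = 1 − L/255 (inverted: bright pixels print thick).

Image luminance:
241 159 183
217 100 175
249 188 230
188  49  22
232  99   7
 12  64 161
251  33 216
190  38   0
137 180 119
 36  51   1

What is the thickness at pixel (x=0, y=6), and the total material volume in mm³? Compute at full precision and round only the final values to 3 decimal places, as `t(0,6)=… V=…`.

span = t_max - t_min = 2.9 - 0.8 = 2.100
L(0,6) = 251, L_eff = 1 - 251/255 = 0.015686 (inverted)
t(0,6) = 2.9 - 2.100·0.015686 = 2.867
Σt over all 10·3 pixels = 23598/425 ≈ 55.5247059
V = pitch²·Σt = 1.12²·23598/425 = 69.650

t(0,6)=2.867 V=69.650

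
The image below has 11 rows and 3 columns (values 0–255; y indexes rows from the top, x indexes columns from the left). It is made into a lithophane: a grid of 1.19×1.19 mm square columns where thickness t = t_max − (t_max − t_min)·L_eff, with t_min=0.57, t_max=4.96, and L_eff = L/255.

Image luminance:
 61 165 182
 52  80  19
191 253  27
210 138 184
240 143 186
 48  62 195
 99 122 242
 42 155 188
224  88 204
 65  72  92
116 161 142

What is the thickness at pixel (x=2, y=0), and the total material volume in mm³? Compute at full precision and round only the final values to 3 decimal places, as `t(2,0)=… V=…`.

span = t_max - t_min = 4.96 - 0.57 = 4.390
L(2,0) = 182, L_eff = 182/255 = 0.713725
t(2,0) = 4.96 - 4.390·0.713725 = 1.827
Σt over all 11·3 pixels = 555292/6375 ≈ 87.1046275
V = pitch²·Σt = 1.19²·555292/6375 = 123.349

t(2,0)=1.827 V=123.349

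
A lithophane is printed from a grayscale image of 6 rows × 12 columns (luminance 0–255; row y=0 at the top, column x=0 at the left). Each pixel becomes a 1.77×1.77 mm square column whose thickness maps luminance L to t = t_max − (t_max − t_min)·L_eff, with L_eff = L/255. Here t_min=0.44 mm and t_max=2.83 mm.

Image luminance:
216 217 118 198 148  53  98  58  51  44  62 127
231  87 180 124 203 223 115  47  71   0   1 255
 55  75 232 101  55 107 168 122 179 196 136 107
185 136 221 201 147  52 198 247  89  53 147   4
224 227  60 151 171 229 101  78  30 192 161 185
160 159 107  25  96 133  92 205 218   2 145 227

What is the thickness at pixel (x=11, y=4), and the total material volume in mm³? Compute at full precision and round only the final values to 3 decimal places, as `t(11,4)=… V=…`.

t(11,4)=1.096 V=358.880

span = t_max - t_min = 2.83 - 0.44 = 2.390
L(11,4) = 185, L_eff = 185/255 = 0.725490
t(11,4) = 2.83 - 2.390·0.725490 = 1.096
Σt over all 6·12 pixels = 1460539/12750 ≈ 114.5520784
V = pitch²·Σt = 1.77²·1460539/12750 = 358.880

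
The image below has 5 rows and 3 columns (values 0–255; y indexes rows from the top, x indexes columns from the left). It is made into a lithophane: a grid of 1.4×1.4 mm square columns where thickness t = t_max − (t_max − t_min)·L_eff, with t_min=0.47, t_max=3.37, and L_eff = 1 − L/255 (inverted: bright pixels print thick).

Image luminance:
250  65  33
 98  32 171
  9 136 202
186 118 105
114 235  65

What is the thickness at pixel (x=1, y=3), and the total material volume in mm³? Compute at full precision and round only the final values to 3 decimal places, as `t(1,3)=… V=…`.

t(1,3)=1.812 V=54.364

span = t_max - t_min = 3.37 - 0.47 = 2.900
L(1,3) = 118, L_eff = 1 - 118/255 = 0.537255 (inverted)
t(1,3) = 3.37 - 2.900·0.537255 = 1.812
Σt over all 5·3 pixels = 8321/300 ≈ 27.7366667
V = pitch²·Σt = 1.4²·8321/300 = 54.364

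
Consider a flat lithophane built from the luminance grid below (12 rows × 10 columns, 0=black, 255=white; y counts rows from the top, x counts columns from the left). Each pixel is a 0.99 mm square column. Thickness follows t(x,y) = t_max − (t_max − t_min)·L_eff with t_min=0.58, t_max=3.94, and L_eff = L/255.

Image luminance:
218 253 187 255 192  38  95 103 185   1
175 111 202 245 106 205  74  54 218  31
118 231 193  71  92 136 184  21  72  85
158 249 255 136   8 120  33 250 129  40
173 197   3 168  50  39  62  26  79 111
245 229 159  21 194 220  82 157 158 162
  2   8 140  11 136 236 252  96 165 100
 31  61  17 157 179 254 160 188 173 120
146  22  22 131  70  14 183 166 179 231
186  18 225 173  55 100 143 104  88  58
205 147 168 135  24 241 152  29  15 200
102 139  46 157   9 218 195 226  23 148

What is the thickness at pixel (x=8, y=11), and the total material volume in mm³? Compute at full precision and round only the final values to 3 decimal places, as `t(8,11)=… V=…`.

span = t_max - t_min = 3.94 - 0.58 = 3.360
L(8,11) = 23, L_eff = 23/255 = 0.090196
t(8,11) = 3.94 - 3.360·0.090196 = 3.637
Σt over all 12·10 pixels = 572296/2125 ≈ 269.3157647
V = pitch²·Σt = 0.99²·572296/2125 = 263.956

t(8,11)=3.637 V=263.956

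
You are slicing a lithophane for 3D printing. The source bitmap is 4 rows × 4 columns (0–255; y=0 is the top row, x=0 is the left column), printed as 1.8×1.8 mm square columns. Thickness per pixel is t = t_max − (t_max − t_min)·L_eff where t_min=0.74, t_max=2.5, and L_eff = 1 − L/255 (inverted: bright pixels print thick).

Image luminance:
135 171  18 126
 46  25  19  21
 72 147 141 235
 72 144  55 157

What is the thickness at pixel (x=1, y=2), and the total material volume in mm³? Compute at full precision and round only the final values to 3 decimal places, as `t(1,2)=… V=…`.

t(1,2)=1.755 V=73.784

span = t_max - t_min = 2.5 - 0.74 = 1.760
L(1,2) = 147, L_eff = 1 - 147/255 = 0.423529 (inverted)
t(1,2) = 2.5 - 1.760·0.423529 = 1.755
Σt over all 4·4 pixels = 48392/2125 ≈ 22.7727059
V = pitch²·Σt = 1.8²·48392/2125 = 73.784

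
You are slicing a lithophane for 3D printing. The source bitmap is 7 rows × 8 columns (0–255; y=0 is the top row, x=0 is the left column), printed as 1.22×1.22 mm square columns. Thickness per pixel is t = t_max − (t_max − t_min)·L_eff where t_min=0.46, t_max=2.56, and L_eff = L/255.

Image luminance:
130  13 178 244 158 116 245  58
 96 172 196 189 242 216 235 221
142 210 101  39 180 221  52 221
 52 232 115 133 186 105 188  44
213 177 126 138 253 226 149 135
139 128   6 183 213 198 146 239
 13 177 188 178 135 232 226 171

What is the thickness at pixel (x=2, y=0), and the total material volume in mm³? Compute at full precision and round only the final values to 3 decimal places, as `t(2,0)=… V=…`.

t(2,0)=1.094 V=104.053

span = t_max - t_min = 2.56 - 0.46 = 2.100
L(2,0) = 178, L_eff = 178/255 = 0.698039
t(2,0) = 2.56 - 2.100·0.698039 = 1.094
Σt over all 7·8 pixels = 59423/850 ≈ 69.9094118
V = pitch²·Σt = 1.22²·59423/850 = 104.053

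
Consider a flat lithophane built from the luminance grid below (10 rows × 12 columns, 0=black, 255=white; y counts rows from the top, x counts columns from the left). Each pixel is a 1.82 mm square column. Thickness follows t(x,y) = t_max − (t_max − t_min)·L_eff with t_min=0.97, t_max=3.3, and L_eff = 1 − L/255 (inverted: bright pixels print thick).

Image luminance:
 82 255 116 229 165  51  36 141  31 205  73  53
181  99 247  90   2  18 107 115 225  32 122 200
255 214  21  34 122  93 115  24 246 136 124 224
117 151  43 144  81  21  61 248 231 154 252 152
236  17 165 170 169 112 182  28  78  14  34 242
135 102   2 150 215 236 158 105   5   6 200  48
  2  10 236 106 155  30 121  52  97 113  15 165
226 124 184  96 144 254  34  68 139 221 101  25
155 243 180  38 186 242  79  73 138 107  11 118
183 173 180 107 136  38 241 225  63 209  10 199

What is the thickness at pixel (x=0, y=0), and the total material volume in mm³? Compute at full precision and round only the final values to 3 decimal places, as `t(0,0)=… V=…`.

span = t_max - t_min = 3.3 - 0.97 = 2.330
L(0,0) = 82, L_eff = 1 - 82/255 = 0.678431 (inverted)
t(0,0) = 3.3 - 2.330·0.678431 = 1.719
Σt over all 10·12 pixels = 6462967/25500 ≈ 253.4496863
V = pitch²·Σt = 1.82²·6462967/25500 = 839.527

t(0,0)=1.719 V=839.527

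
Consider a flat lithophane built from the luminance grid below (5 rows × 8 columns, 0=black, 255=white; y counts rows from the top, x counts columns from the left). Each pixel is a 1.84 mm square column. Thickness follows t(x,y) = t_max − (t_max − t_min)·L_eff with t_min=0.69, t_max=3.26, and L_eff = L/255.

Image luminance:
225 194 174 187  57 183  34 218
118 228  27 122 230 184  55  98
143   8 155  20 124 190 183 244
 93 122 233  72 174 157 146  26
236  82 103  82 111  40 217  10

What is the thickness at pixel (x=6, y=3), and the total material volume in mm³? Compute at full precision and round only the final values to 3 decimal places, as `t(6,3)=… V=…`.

t(6,3)=1.789 V=260.467

span = t_max - t_min = 3.26 - 0.69 = 2.570
L(6,3) = 146, L_eff = 146/255 = 0.572549
t(6,3) = 3.26 - 2.570·0.572549 = 1.789
Σt over all 5·8 pixels = 392363/5100 ≈ 76.9339216
V = pitch²·Σt = 1.84²·392363/5100 = 260.467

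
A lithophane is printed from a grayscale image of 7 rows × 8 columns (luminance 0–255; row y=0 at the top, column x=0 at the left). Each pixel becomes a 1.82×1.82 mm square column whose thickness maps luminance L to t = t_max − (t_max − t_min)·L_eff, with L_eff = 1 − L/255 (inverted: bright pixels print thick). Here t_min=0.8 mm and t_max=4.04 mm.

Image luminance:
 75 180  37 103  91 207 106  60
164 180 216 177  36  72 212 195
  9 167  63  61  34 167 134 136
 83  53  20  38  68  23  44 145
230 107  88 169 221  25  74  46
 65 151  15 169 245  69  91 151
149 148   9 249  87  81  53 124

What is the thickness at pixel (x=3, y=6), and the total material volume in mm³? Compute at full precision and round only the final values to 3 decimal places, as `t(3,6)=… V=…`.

span = t_max - t_min = 4.04 - 0.8 = 3.240
L(3,6) = 249, L_eff = 1 - 249/255 = 0.023529 (inverted)
t(3,6) = 4.04 - 3.240·0.023529 = 3.964
Σt over all 7·8 pixels = 261844/2125 ≈ 123.2207059
V = pitch²·Σt = 1.82²·261844/2125 = 408.156

t(3,6)=3.964 V=408.156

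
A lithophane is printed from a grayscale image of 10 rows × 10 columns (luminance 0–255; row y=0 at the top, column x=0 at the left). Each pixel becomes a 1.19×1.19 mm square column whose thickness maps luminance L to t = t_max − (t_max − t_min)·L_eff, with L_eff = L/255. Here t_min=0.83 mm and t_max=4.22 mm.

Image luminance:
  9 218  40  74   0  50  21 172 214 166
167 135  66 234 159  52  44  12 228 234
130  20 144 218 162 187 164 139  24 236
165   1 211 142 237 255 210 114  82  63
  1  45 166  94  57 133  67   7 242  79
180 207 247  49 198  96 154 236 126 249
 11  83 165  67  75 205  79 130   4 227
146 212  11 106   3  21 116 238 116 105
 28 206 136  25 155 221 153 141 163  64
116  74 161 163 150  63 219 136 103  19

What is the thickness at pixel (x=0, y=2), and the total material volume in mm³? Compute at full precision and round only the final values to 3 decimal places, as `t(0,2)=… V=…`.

span = t_max - t_min = 4.22 - 0.83 = 3.390
L(0,2) = 130, L_eff = 130/255 = 0.509804
t(0,2) = 4.22 - 3.390·0.509804 = 2.492
Σt over all 10·10 pixels = 545094/2125 ≈ 256.5148235
V = pitch²·Σt = 1.19²·545094/2125 = 363.251

t(0,2)=2.492 V=363.251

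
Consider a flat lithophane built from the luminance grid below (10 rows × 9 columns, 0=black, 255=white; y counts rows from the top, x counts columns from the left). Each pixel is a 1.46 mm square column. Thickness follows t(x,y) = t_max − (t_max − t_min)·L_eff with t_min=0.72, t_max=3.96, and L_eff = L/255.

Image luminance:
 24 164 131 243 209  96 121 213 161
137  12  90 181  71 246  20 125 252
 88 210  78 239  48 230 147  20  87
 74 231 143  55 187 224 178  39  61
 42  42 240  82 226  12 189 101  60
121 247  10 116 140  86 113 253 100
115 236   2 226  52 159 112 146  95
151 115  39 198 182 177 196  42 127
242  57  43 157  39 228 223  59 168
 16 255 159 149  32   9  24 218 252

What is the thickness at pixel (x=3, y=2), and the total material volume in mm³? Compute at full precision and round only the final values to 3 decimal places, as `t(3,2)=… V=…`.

span = t_max - t_min = 3.96 - 0.72 = 3.240
L(3,2) = 239, L_eff = 239/255 = 0.937255
t(3,2) = 3.96 - 3.240·0.937255 = 0.923
Σt over all 10·9 pixels = 88209/425 ≈ 207.5505882
V = pitch²·Σt = 1.46²·88209/425 = 442.415

t(3,2)=0.923 V=442.415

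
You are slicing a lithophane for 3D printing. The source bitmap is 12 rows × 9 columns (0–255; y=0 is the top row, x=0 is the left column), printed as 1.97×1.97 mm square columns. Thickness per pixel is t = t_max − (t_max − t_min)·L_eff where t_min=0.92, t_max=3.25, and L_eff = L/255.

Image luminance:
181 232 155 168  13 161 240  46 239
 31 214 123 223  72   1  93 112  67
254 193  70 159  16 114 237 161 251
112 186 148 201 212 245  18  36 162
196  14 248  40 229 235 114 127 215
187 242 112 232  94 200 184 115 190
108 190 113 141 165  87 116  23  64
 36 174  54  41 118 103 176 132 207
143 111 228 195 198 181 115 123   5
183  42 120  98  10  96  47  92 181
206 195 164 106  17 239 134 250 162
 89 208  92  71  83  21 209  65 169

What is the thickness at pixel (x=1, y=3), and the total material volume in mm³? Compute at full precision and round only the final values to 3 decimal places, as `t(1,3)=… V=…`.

span = t_max - t_min = 3.25 - 0.92 = 2.330
L(1,3) = 186, L_eff = 186/255 = 0.729412
t(1,3) = 3.25 - 2.330·0.729412 = 1.550
Σt over all 12·9 pixels = 1374593/6375 ≈ 215.6224314
V = pitch²·Σt = 1.97²·1374593/6375 = 836.809

t(1,3)=1.550 V=836.809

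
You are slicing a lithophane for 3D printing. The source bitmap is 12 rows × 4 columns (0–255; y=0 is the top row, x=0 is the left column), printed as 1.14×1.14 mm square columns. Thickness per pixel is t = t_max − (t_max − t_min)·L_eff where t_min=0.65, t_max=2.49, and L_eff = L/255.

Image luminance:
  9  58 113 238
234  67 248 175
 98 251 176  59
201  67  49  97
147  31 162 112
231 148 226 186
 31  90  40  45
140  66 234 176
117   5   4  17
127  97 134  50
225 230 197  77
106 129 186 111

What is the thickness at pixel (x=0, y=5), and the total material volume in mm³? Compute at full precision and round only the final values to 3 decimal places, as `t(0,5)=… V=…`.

span = t_max - t_min = 2.49 - 0.65 = 1.840
L(0,5) = 231, L_eff = 231/255 = 0.905882
t(0,5) = 2.49 - 1.840·0.905882 = 0.823
Σt over all 12·4 pixels = 485158/6375 ≈ 76.1032157
V = pitch²·Σt = 1.14²·485158/6375 = 98.904

t(0,5)=0.823 V=98.904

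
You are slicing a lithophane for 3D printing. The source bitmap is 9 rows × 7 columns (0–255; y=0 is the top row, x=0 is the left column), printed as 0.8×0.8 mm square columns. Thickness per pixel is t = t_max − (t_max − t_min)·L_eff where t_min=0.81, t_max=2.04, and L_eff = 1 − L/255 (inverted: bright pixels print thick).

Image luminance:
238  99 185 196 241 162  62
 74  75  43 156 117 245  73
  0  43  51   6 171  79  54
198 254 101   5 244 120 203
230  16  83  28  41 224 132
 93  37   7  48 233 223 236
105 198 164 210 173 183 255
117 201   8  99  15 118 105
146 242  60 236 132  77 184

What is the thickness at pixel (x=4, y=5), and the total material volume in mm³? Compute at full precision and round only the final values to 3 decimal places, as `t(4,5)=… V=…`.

t(4,5)=1.934 V=57.831

span = t_max - t_min = 2.04 - 0.81 = 1.230
L(4,5) = 233, L_eff = 1 - 233/255 = 0.086275 (inverted)
t(4,5) = 2.04 - 1.230·0.086275 = 1.934
Σt over all 9·7 pixels = 768069/8500 ≈ 90.3610588
V = pitch²·Σt = 0.8²·768069/8500 = 57.831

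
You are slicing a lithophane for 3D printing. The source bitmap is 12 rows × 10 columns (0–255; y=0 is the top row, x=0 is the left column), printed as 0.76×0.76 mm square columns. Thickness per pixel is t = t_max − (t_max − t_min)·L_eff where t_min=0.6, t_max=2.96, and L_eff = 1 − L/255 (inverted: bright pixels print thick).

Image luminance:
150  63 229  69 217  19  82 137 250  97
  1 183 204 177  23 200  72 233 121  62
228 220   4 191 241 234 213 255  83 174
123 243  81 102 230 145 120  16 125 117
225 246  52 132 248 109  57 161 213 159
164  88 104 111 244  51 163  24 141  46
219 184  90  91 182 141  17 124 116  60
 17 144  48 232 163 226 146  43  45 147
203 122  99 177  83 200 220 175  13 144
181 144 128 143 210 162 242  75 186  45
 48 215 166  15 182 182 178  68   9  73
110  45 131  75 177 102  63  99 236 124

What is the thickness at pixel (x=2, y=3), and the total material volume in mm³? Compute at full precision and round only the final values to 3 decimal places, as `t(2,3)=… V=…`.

span = t_max - t_min = 2.96 - 0.6 = 2.360
L(2,3) = 81, L_eff = 1 - 81/255 = 0.682353 (inverted)
t(2,3) = 2.96 - 2.360·0.682353 = 1.350
Σt over all 12·10 pixels = 1412263/6375 ≈ 221.5314510
V = pitch²·Σt = 0.76²·1412263/6375 = 127.957

t(2,3)=1.350 V=127.957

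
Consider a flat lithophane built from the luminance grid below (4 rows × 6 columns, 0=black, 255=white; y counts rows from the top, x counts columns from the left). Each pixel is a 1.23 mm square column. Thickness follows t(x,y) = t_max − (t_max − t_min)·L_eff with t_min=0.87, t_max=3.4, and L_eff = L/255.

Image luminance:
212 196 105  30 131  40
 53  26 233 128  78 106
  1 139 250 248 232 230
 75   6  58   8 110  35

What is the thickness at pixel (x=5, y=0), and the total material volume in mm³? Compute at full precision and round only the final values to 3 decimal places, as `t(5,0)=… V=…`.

span = t_max - t_min = 3.4 - 0.87 = 2.530
L(5,0) = 40, L_eff = 40/255 = 0.156863
t(5,0) = 3.4 - 2.530·0.156863 = 3.003
Σt over all 4·6 pixels = 46337/850 ≈ 54.5141176
V = pitch²·Σt = 1.23²·46337/850 = 82.474

t(5,0)=3.003 V=82.474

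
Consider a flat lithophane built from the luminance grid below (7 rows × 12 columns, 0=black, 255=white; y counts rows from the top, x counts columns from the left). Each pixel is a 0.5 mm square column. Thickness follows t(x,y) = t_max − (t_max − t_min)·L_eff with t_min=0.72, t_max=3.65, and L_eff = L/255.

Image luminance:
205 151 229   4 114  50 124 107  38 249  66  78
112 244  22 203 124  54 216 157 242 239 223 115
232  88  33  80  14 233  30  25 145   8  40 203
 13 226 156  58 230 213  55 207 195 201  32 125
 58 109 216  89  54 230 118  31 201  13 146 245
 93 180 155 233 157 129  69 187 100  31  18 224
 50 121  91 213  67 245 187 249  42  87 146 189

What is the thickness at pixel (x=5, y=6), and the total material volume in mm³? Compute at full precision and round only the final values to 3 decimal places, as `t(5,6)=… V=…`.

span = t_max - t_min = 3.65 - 0.72 = 2.930
L(5,6) = 245, L_eff = 245/255 = 0.960784
t(5,6) = 3.65 - 2.930·0.960784 = 0.835
Σt over all 7·12 pixels = 4600867/25500 ≈ 180.4261569
V = pitch²·Σt = 0.5²·4600867/25500 = 45.107

t(5,6)=0.835 V=45.107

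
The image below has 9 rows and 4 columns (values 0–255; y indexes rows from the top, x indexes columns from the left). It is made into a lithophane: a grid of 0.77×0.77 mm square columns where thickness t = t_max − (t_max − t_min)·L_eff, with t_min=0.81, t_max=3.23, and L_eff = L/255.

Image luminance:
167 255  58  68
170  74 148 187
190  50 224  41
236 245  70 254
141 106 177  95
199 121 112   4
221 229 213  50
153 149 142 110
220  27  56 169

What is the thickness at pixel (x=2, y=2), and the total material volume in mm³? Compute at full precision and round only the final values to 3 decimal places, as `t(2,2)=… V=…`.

t(2,2)=1.104 V=40.072

span = t_max - t_min = 3.23 - 0.81 = 2.420
L(2,2) = 224, L_eff = 224/255 = 0.878431
t(2,2) = 3.23 - 2.420·0.878431 = 1.104
Σt over all 9·4 pixels = 861719/12750 ≈ 67.5858039
V = pitch²·Σt = 0.77²·861719/12750 = 40.072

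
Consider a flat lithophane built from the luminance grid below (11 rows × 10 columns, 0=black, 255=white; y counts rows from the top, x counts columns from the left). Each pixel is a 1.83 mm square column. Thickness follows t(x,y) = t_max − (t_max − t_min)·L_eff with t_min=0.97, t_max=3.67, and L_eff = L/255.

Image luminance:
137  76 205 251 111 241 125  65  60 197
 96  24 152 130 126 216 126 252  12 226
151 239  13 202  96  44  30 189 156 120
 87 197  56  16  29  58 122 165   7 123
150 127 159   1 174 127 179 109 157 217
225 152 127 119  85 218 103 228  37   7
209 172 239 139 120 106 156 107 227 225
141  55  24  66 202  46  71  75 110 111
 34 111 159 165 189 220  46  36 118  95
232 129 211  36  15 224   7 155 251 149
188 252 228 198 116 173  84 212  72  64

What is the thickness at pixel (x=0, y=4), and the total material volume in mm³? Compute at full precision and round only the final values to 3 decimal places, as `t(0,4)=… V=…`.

span = t_max - t_min = 3.67 - 0.97 = 2.700
L(0,4) = 150, L_eff = 150/255 = 0.588235
t(0,4) = 3.67 - 2.700·0.588235 = 2.082
Σt over all 11·10 pixels = 251.24
V = pitch²·Σt = 1.83²·251.24 = 841.378

t(0,4)=2.082 V=841.378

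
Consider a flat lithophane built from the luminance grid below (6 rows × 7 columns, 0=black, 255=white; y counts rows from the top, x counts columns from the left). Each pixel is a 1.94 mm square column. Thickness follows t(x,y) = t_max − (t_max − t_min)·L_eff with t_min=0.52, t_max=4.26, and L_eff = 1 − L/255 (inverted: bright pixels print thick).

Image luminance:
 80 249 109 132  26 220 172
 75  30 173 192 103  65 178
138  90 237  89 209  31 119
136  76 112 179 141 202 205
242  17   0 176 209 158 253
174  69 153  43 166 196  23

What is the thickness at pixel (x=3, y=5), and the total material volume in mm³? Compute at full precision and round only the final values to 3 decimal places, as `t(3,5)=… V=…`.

span = t_max - t_min = 4.26 - 0.52 = 3.740
L(3,5) = 43, L_eff = 1 - 43/255 = 0.831373 (inverted)
t(3,5) = 4.26 - 3.740·0.831373 = 1.151
Σt over all 6·7 pixels = 78497/750 ≈ 104.6626667
V = pitch²·Σt = 1.94²·78497/750 = 393.908

t(3,5)=1.151 V=393.908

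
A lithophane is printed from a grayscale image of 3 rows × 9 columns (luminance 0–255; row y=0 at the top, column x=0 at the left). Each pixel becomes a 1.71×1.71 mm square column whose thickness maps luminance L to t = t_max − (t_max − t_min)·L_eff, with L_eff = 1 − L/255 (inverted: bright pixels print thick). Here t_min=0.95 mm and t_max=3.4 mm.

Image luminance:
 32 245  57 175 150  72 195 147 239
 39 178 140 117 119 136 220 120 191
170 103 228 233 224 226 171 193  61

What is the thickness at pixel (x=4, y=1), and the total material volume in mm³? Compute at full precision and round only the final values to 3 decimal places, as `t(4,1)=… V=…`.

t(4,1)=2.093 V=192.465

span = t_max - t_min = 3.4 - 0.95 = 2.450
L(4,1) = 119, L_eff = 1 - 119/255 = 0.533333 (inverted)
t(4,1) = 3.4 - 2.450·0.533333 = 2.093
Σt over all 3·9 pixels = 83921/1275 ≈ 65.8203922
V = pitch²·Σt = 1.71²·83921/1275 = 192.465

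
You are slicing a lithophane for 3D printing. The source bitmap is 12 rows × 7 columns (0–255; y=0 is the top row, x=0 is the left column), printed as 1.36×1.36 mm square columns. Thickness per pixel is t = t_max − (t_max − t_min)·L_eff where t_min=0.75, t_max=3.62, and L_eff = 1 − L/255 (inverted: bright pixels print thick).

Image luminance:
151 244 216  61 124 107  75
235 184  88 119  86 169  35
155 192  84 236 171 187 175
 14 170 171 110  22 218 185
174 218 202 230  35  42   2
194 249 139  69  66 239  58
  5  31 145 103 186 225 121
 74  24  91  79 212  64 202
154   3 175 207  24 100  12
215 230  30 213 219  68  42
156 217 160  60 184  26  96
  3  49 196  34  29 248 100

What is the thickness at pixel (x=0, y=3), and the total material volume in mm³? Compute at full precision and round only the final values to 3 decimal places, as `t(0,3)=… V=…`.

span = t_max - t_min = 3.62 - 0.75 = 2.870
L(0,3) = 14, L_eff = 1 - 14/255 = 0.945098 (inverted)
t(0,3) = 3.62 - 2.870·0.945098 = 0.908
Σt over all 12·7 pixels = 1560377/8500 ≈ 183.5737647
V = pitch²·Σt = 1.36²·1560377/8500 = 339.538

t(0,3)=0.908 V=339.538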